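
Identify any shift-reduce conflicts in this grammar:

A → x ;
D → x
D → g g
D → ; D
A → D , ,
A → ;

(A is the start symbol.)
Yes — I1: [A → ; .] vs [D → . ; D]; I5: [D → x .] vs [A → x . ;]

A shift-reduce conflict occurs when an LR(0) state has both:
  - a complete (reduce) item [A → α .] (dot at the end), and
  - a shift item [B → β . c γ] (dot before a terminal).

Augment with A' → A and build the canonical LR(0) collection (I0 = CLOSURE({[A' → . A]}), then GOTO on every symbol after a dot until no new states appear). It has 13 states:
  I0: { [A → . ;], [A → . D , ,], [A → . x ;], [A' → . A], [D → . ; D], [D → . g g], [D → . x] }  — shift
  I1: { [A → ; .], [D → . ; D], [D → . g g], [D → . x], [D → ; . D] }  — shift, reduce
  I2: { [A' → A .] }  — accept
  I3: { [A → D . , ,] }  — shift
  I4: { [D → g . g] }  — shift
  I5: { [A → x . ;], [D → x .] }  — shift, reduce
  I6: { [A → x ; .] }  — reduce
  I7: { [D → g g .] }  — reduce
  I8: { [A → D , . ,] }  — shift
  I9: { [A → D , , .] }  — reduce
  I10: { [D → . ; D], [D → . g g], [D → . x], [D → ; . D] }  — shift
  I11: { [D → ; D .] }  — reduce
  I12: { [D → x .] }  — reduce

I1 contains reduce item [A → ; .] and shift items [D → . ; D], [D → . g g], [D → . x] — shift-reduce conflict.
I5 contains reduce item [D → x .] and shift item [A → x . ;] — shift-reduce conflict.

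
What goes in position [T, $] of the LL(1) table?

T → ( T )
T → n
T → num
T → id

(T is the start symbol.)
Empty (error entry)

To find M[T, $], we find productions for T where $ is in the predict set (PREDICT(N → α) = (FIRST(α) \ {ε}) ∪ (FOLLOW(N) if α ⇒* ε)).

T → ( T ): PREDICT = { '(' }
T → n: PREDICT = { 'n' }
T → num: PREDICT = { 'num' }
T → id: PREDICT = { 'id' }

M[T, $] is empty (no production applies)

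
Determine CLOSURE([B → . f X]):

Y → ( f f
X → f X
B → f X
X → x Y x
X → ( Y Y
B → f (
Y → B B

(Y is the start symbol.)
To compute CLOSURE, for each item [A → α.Bβ] where B is a non-terminal, add [B → .γ] for all productions B → γ; repeat for the newly added items until nothing changes.

Start with: [B → . f X]
The dot precedes the terminal f, so nothing is added.

CLOSURE = { [B → . f X] }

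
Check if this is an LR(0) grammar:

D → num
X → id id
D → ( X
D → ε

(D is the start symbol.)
A grammar is LR(0) if no state in the canonical LR(0) collection has:
  - both a shift item (dot before a terminal) and a complete item (shift-reduce conflict), or
  - two or more complete items (reduce-reduce conflict; the accept item [D' → D .] counts as a complete item here).

Augment with D' → D and build the canonical LR(0) collection (I0 = CLOSURE({[D' → . D]}), then GOTO on every symbol after a dot until no new states appear). It has 7 states:
  I0: { [D → . ( X], [D → . num], [D → .], [D' → . D] }  — shift, reduce
  I1: { [D → ( . X], [X → . id id] }  — shift
  I2: { [D' → D .] }  — accept
  I3: { [D → num .] }  — reduce
  I4: { [D → ( X .] }  — reduce
  I5: { [X → id . id] }  — shift
  I6: { [X → id id .] }  — reduce

Conflict in state I0:
  Shift-reduce conflict between [D → .] and [D → . ( X]
So the grammar is NOT LR(0).

Answer: No. Shift-reduce conflict between [D → .] and [D → . ( X]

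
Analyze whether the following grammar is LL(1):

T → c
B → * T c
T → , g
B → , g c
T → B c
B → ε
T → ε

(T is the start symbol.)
Relevant sets:
  FIRST(B) = { '*', ',', ε }
  FOLLOW(T) = { $, 'c' }
  FOLLOW(B) = { 'c' }

For T:
  PREDICT(T → c) = { 'c' }
  PREDICT(T → ',' g) = { ',' }
  PREDICT(T → B c) = { '*', ',', 'c' }
  PREDICT(T → ε) = { $, 'c' }
For B:
  PREDICT(B → '*' T c) = { '*' }
  PREDICT(B → ',' g c) = { ',' }
  PREDICT(B → ε) = { 'c' }

Conflict found: Predict set conflict for T: { 'c' }
The grammar is NOT LL(1).

Answer: No. Predict set conflict for T: { 'c' }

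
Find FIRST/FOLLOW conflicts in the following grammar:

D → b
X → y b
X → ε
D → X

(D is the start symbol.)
A FIRST/FOLLOW conflict occurs when a non-terminal N has a nullable alternative N → β (β ⇒* ε) and another alternative N → α with FIRST(α) ∩ FOLLOW(N) ≠ ∅: on such a lookahead the parser cannot decide between expanding α and letting N vanish via β.

Nullable non-terminals: D, X.
FIRST sets used below: FIRST(X) = { 'y', ε }

D: nullable alternative(s) D → X; FOLLOW(D) = { $ }
  D → b: FIRST \ {ε} = { 'b' } — disjoint from FOLLOW(D)
  D → X: FIRST \ {ε} = { 'y' } — this is the only nullable alternative, skip

X: nullable alternative(s) X → ε; FOLLOW(X) = { $ }
  X → y b: FIRST \ {ε} = { 'y' } — disjoint from FOLLOW(X)
  X → ε: FIRST \ {ε} = { } — this is the only nullable alternative, skip

No FIRST/FOLLOW conflicts found.

Answer: No FIRST/FOLLOW conflicts.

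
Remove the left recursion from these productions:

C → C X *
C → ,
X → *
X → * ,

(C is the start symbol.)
C is directly left-recursive. The standard transformation for
  A → A α₁ | ... | A α_m | β₁ | ... | β_n
is
  A  → β₁ A' | ... | β_n A'
  A' → α₁ A' | ... | α_m A' | ε

C → , becomes C → , C'
C → C X * becomes C' → X * C'
Add C' → ε

Productions for other non-terminals are unchanged:
  X → *
  X → * ,

Resulting grammar:
C → , C'
C' → X * C'
C' → ε
X → *
X → * ,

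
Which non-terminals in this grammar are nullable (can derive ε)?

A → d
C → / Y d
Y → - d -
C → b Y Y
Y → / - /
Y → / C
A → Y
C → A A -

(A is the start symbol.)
There are no ε-productions, so no non-terminal can derive ε.
No non-terminals are nullable.

Answer: None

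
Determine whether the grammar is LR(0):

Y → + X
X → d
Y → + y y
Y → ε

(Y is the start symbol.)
Augment with Y' → Y and build the canonical LR(0) collection (I0 = CLOSURE({[Y' → . Y]}), then GOTO on every symbol after a dot until no new states appear). It has 7 states:
  I0: { [Y → . + X], [Y → . + y y], [Y → .], [Y' → . Y] }  — shift, reduce
  I1: { [X → . d], [Y → + . X], [Y → + . y y] }  — shift
  I2: { [Y' → Y .] }  — accept
  I3: { [Y → + X .] }  — reduce
  I4: { [X → d .] }  — reduce
  I5: { [Y → + y . y] }  — shift
  I6: { [Y → + y y .] }  — reduce

Conflict in state I0:
  Shift-reduce conflict between [Y → .] and [Y → . + X]
So the grammar is NOT LR(0).

Answer: No. Shift-reduce conflict between [Y → .] and [Y → . + X]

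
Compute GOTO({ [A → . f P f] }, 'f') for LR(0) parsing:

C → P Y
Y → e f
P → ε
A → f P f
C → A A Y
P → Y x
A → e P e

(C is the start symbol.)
{ [A → f . P f], [P → . Y x], [P → .], [Y → . e f] }

GOTO(I, 'f') = CLOSURE({ [A → αX.β] : [A → α.Xβ] ∈ I, X = 'f' })

Items with dot before 'f', with the dot advanced:
  [A → . f P f] → [A → f . P f]
Closure of the advanced items:
  [A → f . P f] has the dot before P: add [P → .], [P → . Y x]
  [P → . Y x] has the dot before Y: add [Y → . e f]

GOTO = { [A → f . P f], [P → . Y x], [P → .], [Y → . e f] }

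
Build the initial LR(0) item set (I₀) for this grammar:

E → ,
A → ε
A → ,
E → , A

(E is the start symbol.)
First, augment the grammar with E' → E
I₀ = CLOSURE({ [E' → . E] }):
  [E' → . E] has the dot before E: add [E → . ,], [E → . , A]
No further items can be added.

I₀ = { [E → . , A], [E → . ,], [E' → . E] }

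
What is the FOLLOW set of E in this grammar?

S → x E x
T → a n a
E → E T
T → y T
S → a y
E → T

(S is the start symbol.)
{ 'a', 'x', 'y' }

To compute FOLLOW(E), find every occurrence of E on a right-hand side N → α E β: add FIRST(β) \ {ε}, and if β is empty or nullable also add FOLLOW(N). Iterate to a fixed point.

In S → x E x: E is followed by x, add FIRST(x) \ {ε} = { 'x' }
In E → E T: E is followed by T, add FIRST(T) \ {ε} = { 'a', 'y' }

Taking the union: FOLLOW(E) = { 'a', 'x', 'y' }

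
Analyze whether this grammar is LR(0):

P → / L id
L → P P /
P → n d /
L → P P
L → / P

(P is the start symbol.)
No. Shift-reduce conflict between [L → P P .] and [L → P P . /]

A grammar is LR(0) if no state in the canonical LR(0) collection has:
  - both a shift item (dot before a terminal) and a complete item (shift-reduce conflict), or
  - two or more complete items (reduce-reduce conflict; the accept item [P' → P .] counts as a complete item here).

Augment with P' → P and build the canonical LR(0) collection (I0 = CLOSURE({[P' → . P]}), then GOTO on every symbol after a dot until no new states appear). It has 13 states:
  I0: { [P → . / L id], [P → . n d /], [P' → . P] }  — shift
  I1: { [L → . / P], [L → . P P /], [L → . P P], [P → . / L id], [P → . n d /], [P → / . L id] }  — shift
  I2: { [P' → P .] }  — accept
  I3: { [P → n . d /] }  — shift
  I4: { [P → n d . /] }  — shift
  I5: { [P → n d / .] }  — reduce
  I6: { [L → . / P], [L → . P P /], [L → . P P], [L → / . P], [P → . / L id], [P → . n d /], [P → / . L id] }  — shift
  I7: { [P → / L . id] }  — shift
  I8: { [L → P . P /], [L → P . P], [P → . / L id], [P → . n d /] }  — shift
  I9: { [L → P P . /], [L → P P .] }  — shift, reduce
  I10: { [L → P P / .] }  — reduce
  I11: { [P → / L id .] }  — reduce
  I12: { [L → / P .], [L → P . P /], [L → P . P], [P → . / L id], [P → . n d /] }  — shift, reduce

Conflict in state I9:
  Shift-reduce conflict between [L → P P .] and [L → P P . /]
So the grammar is NOT LR(0).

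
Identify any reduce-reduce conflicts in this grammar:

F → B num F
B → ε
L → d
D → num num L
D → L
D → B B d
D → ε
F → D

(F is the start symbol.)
Augment with F' → F and build the canonical LR(0) collection (I0 = CLOSURE({[F' → . F]}), then GOTO on every symbol after a dot until no new states appear). It has 13 states:
  I0: { [B → .], [D → . B B d], [D → . L], [D → . num num L], [D → .], [F → . B num F], [F → . D], [F' → . F], [L → . d] }  — shift, 2 reduces
  I1: { [B → .], [D → B . B d], [F → B . num F] }  — shift, reduce
  I2: { [F → D .] }  — reduce
  I3: { [F' → F .] }  — accept
  I4: { [D → L .] }  — reduce
  I5: { [L → d .] }  — reduce
  I6: { [D → num . num L] }  — shift
  I7: { [D → num num . L], [L → . d] }  — shift
  I8: { [D → num num L .] }  — reduce
  I9: { [D → B B . d] }  — shift
  I10: { [B → .], [D → . B B d], [D → . L], [D → . num num L], [D → .], [F → . B num F], [F → . D], [F → B num . F], [L → . d] }  — shift, 2 reduces
  I11: { [F → B num F .] }  — reduce
  I12: { [D → B B d .] }  — reduce

I0 contains complete items [B → .], [D → .] — reduce-reduce conflict.
I10 contains complete items [B → .], [D → .] — reduce-reduce conflict.

Answer: Yes — I0: [B → .] vs [D → .]; I10: [B → .] vs [D → .]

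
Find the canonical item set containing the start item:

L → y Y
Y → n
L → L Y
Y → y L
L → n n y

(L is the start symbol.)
{ [L → . L Y], [L → . n n y], [L → . y Y], [L' → . L] }

First, augment the grammar with L' → L
I₀ = CLOSURE({ [L' → . L] }):
  [L' → . L] has the dot before L: add [L → . y Y], [L → . L Y], [L → . n n y]
No further items can be added.

I₀ = { [L → . L Y], [L → . n n y], [L → . y Y], [L' → . L] }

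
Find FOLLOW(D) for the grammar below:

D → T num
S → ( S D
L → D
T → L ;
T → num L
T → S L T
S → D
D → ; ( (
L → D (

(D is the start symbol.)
To compute FOLLOW(D), find every occurrence of D on a right-hand side N → α D β: add FIRST(β) \ {ε}, and if β is empty or nullable also add FOLLOW(N). Iterate to a fixed point.

D is the start symbol, so $ ∈ FOLLOW(D).
In S → ( S D: D is at the end, add FOLLOW(S)
In L → D: D is at the end, add FOLLOW(L)
In S → D: D is at the end, add FOLLOW(S)
In L → D (: D is followed by '(', add FIRST('(') \ {ε} = { '(' }

The FOLLOW sets referred to above (computed the same way, to a fixed point):
  FOLLOW(S) = { '(', ';', 'num' }
  FOLLOW(L) = { '(', ';', 'num' }

Taking the union: FOLLOW(D) = { $, '(', ';', 'num' }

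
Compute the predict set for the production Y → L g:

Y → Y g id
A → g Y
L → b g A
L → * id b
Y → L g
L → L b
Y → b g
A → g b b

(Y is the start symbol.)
PREDICT(Y → L g) = (FIRST(RHS) \ {ε}) ∪ (FOLLOW(Y) if ε ∈ FIRST(RHS), i.e. RHS ⇒* ε)
FIRST(L) = { '*', 'b' }
FIRST(L g) = { '*', 'b' }
ε ∉ FIRST(L g), so FOLLOW(Y) is not added.
PREDICT(Y → L g) = { '*', 'b' }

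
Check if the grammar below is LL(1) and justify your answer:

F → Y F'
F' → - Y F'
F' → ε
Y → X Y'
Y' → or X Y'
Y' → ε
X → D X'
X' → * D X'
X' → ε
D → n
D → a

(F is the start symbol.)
Yes, the grammar is LL(1).

A grammar is LL(1) if for each non-terminal N with multiple productions, the predict sets of those productions are pairwise disjoint, where PREDICT(N → α) = (FIRST(α) \ {ε}) ∪ (FOLLOW(N) if α ⇒* ε).

Relevant sets:
  FOLLOW(F') = { $ }
  FOLLOW(Y') = { $, '-' }
  FOLLOW(X') = { $, '-', 'or' }

For F':
  PREDICT(F' → '-' Y F') = { '-' }
  PREDICT(F' → ε) = { $ }
For Y':
  PREDICT(Y' → or X Y') = { 'or' }
  PREDICT(Y' → ε) = { $, '-' }
For X':
  PREDICT(X' → '*' D X') = { '*' }
  PREDICT(X' → ε) = { $, '-', 'or' }
For D:
  PREDICT(D → n) = { 'n' }
  PREDICT(D → a) = { 'a' }
F, Y, X have a single production, so nothing to check there.

All predict sets are disjoint. The grammar IS LL(1).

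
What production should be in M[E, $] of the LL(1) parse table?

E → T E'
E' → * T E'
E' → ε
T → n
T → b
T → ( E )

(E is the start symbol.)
Empty (error entry)

To find M[E, $], we find productions for E where $ is in the predict set (PREDICT(N → α) = (FIRST(α) \ {ε}) ∪ (FOLLOW(N) if α ⇒* ε)).

Relevant sets:
  FIRST(T) = { '(', 'b', 'n' }

E → T E': PREDICT = { '(', 'b', 'n' }

M[E, $] is empty (no production applies)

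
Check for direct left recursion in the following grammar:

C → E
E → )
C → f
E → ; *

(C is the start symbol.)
Direct left recursion occurs when N → N α for some non-terminal N (the right-hand side begins with the left-hand side itself).

C → E: starts with E
E → ): starts with ')'
C → f: starts with f
E → ; *: starts with ';'

No direct left recursion found.

Answer: No direct left recursion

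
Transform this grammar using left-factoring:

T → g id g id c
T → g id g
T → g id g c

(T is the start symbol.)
Left-factoring transforms A → αβ₁ | αβ₂ into A → αA' and A' → β₁ | β₂
(α is the longest common prefix among the alternatives). Repeat until
no nonterminal has two alternatives with a common prefix.

Round 1: T has alternatives sharing prefix 'g id g'. Introduce T': T → g id g T'
  Add: T' → id c
  Add: T' → ε
  Add: T' → c

No remaining common prefixes — done.

Resulting grammar:
T → g id g T'
T' → id c
T' → ε
T' → c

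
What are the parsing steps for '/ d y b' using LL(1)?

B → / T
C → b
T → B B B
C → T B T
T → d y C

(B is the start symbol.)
LL(1) parsing maintains a stack (initially the start symbol over $) and the input. At each step: if the stack top is a terminal, match it against the current input token; if it is a non-terminal N, replace it with the RHS of M[N, lookahead] (the unique production whose predict set contains the lookahead).

Stack is shown with the top on the left.

Stack    Input      Action
--------------------------
B $      / d y b $  output B → / T
/ T $    / d y b $  match '/'
T $      d y b $    output T → d y C
d y C $  d y b $    match 'd'
y C $    y b $      match 'y'
C $      b $        output C → b
b $      b $        match 'b'
$        $          accept

The string is accepted.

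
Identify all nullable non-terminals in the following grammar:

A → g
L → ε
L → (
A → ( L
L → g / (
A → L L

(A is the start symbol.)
{ 'A', 'L' }

ε-productions: L → ε
So L is immediately nullable.
A → L L: every symbol on the right is nullable, so A is nullable too.
Every non-terminal is now nullable.
Nullable = { 'A', 'L' }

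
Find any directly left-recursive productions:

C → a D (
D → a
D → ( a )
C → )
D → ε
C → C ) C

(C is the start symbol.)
C → a D (: starts with a
D → a: starts with a
D → ( a ): starts with '('
C → ): starts with ')'
D → ε: starts with ε
C → C ) C: LEFT RECURSIVE (starts with C)

The grammar has direct left recursion on: C.

Answer: Yes, C is left-recursive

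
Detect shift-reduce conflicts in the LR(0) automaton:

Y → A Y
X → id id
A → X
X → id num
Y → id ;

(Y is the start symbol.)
No shift-reduce conflicts

A shift-reduce conflict occurs when an LR(0) state has both:
  - a complete (reduce) item [A → α .] (dot at the end), and
  - a shift item [B → β . c γ] (dot before a terminal).

Augment with Y' → Y and build the canonical LR(0) collection (I0 = CLOSURE({[Y' → . Y]}), then GOTO on every symbol after a dot until no new states appear). It has 9 states:
  I0: { [A → . X], [X → . id id], [X → . id num], [Y → . A Y], [Y → . id ;], [Y' → . Y] }  — shift
  I1: { [A → . X], [X → . id id], [X → . id num], [Y → . A Y], [Y → . id ;], [Y → A . Y] }  — shift
  I2: { [A → X .] }  — reduce
  I3: { [Y' → Y .] }  — accept
  I4: { [X → id . id], [X → id . num], [Y → id . ;] }  — shift
  I5: { [Y → id ; .] }  — reduce
  I6: { [X → id id .] }  — reduce
  I7: { [X → id num .] }  — reduce
  I8: { [Y → A Y .] }  — reduce

No state contains both a complete item and a shift item.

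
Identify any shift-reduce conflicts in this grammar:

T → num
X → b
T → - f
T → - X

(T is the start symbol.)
Augment with T' → T and build the canonical LR(0) collection (I0 = CLOSURE({[T' → . T]}), then GOTO on every symbol after a dot until no new states appear). It has 7 states:
  I0: { [T → . - X], [T → . - f], [T → . num], [T' → . T] }  — shift
  I1: { [T → - . X], [T → - . f], [X → . b] }  — shift
  I2: { [T' → T .] }  — accept
  I3: { [T → num .] }  — reduce
  I4: { [T → - X .] }  — reduce
  I5: { [X → b .] }  — reduce
  I6: { [T → - f .] }  — reduce

No state contains both a complete item and a shift item.

Answer: No shift-reduce conflicts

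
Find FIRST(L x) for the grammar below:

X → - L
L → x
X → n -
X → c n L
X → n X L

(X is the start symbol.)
FIRST sets of the non-terminals involved (from the grammar, by fixed-point iteration):
  FIRST(L) = { 'x' }

To compute FIRST(L x), process the symbols left to right:
Symbol L is a non-terminal. Add FIRST(L) \ {ε} = { 'x' }
L is not nullable (ε ∉ FIRST(L)), so stop here.
FIRST(L x) = { 'x' }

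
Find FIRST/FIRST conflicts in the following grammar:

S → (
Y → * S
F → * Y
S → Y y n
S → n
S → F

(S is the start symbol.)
Yes. S → Y y n / S → F on { '*' }

A FIRST/FIRST conflict occurs when two productions N → α and N → β for the same non-terminal have FIRST(α) ∩ FIRST(β) ≠ ∅ (with ε ∈ FIRST of a nullable right-hand side, so two nullable alternatives also conflict).

FIRST sets of the non-terminals at (or reachable through a nullable prefix from) the front of some alternative:
  FIRST(Y) = { '*' }
  FIRST(F) = { '*' }

Productions for S:
  S → (: FIRST = { '(' }
  S → Y y n: FIRST = { '*' }
  S → n: FIRST = { 'n' }
  S → F: FIRST = { '*' }
Y, F have only one production, so no FIRST/FIRST conflict is possible there.

Conflict for S: S → Y y n and S → F
  Overlap: { '*' }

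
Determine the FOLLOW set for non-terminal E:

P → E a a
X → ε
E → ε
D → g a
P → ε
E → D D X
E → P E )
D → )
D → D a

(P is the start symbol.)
{ ')', 'a' }

In P → E a a: E is followed by a a, add FIRST(a a) \ {ε} = { 'a' }
In E → P E ): E is followed by ')', add FIRST(')') \ {ε} = { ')' }

Taking the union: FOLLOW(E) = { ')', 'a' }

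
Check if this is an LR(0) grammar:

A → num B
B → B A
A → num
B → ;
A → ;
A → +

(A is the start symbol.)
No. Shift-reduce conflict between [A → num .] and [B → . ;]

A grammar is LR(0) if no state in the canonical LR(0) collection has:
  - both a shift item (dot before a terminal) and a complete item (shift-reduce conflict), or
  - two or more complete items (reduce-reduce conflict; the accept item [A' → A .] counts as a complete item here).

Augment with A' → A and build the canonical LR(0) collection (I0 = CLOSURE({[A' → . A]}), then GOTO on every symbol after a dot until no new states appear). It has 8 states:
  I0: { [A → . +], [A → . ;], [A → . num B], [A → . num], [A' → . A] }  — shift
  I1: { [A → + .] }  — reduce
  I2: { [A → ; .] }  — reduce
  I3: { [A' → A .] }  — accept
  I4: { [A → num . B], [A → num .], [B → . ;], [B → . B A] }  — shift, reduce
  I5: { [B → ; .] }  — reduce
  I6: { [A → . +], [A → . ;], [A → . num B], [A → . num], [A → num B .], [B → B . A] }  — shift, reduce
  I7: { [B → B A .] }  — reduce

Conflict in state I4:
  Shift-reduce conflict between [A → num .] and [B → . ;]
So the grammar is NOT LR(0).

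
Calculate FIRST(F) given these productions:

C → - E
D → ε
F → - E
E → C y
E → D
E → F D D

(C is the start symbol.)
From F → - E:
  - '-' is a terminal: add '-' and stop

Collecting: FIRST(F) = { '-' }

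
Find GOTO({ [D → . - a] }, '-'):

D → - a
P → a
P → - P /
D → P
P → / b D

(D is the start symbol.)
GOTO(I, '-') = CLOSURE({ [A → αX.β] : [A → α.Xβ] ∈ I, X = '-' })

Items with dot before '-', with the dot advanced:
  [D → . - a] → [D → - . a]
Closure adds nothing (no advanced item has the dot before a non-terminal).

GOTO = { [D → - . a] }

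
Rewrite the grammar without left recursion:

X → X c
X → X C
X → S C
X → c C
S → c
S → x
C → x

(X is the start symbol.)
X → S C X'
X → c C X'
X' → c X'
X' → C X'
X' → ε
S → c
S → x
C → x

X is directly left-recursive. The standard transformation for
  A → A α₁ | ... | A α_m | β₁ | ... | β_n
is
  A  → β₁ A' | ... | β_n A'
  A' → α₁ A' | ... | α_m A' | ε

X → S C becomes X → S C X'
X → c C becomes X → c C X'
X → X c becomes X' → c X'
X → X C becomes X' → C X'
Add X' → ε

Productions for other non-terminals are unchanged:
  S → c
  S → x
  C → x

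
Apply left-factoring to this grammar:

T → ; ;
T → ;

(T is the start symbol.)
Left-factoring transforms A → αβ₁ | αβ₂ into A → αA' and A' → β₁ | β₂
(α is the longest common prefix among the alternatives). Repeat until
no nonterminal has two alternatives with a common prefix.

Round 1: T has alternatives sharing prefix ';'. Introduce T': T → ; T'
  Add: T' → ;
  Add: T' → ε

No remaining common prefixes — done.

Resulting grammar:
T → ; T'
T' → ;
T' → ε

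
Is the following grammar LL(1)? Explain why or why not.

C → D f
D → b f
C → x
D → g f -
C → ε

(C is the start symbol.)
Relevant sets:
  FIRST(D) = { 'b', 'g' }
  FOLLOW(C) = { $ }

For C:
  PREDICT(C → D f) = { 'b', 'g' }
  PREDICT(C → x) = { 'x' }
  PREDICT(C → ε) = { $ }
For D:
  PREDICT(D → b f) = { 'b' }
  PREDICT(D → g f '-') = { 'g' }

All predict sets are disjoint. The grammar IS LL(1).

Answer: Yes, the grammar is LL(1).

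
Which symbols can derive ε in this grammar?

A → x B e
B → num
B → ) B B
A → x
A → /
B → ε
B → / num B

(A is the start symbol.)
{ 'B' }

A non-terminal is nullable if it can derive ε (the empty string): either it has an ε-production, or it has a production whose right-hand side consists entirely of nullable non-terminals.

ε-productions: B → ε
So B is immediately nullable.
No further non-terminal can be added: every production for the remaining non-terminals contains a terminal or a non-nullable non-terminal.
Nullable = { 'B' }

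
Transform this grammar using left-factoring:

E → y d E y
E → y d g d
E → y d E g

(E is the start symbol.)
Left-factoring transforms A → αβ₁ | αβ₂ into A → αA' and A' → β₁ | β₂
(α is the longest common prefix among the alternatives). Repeat until
no nonterminal has two alternatives with a common prefix.

Round 1: E has alternatives sharing prefix 'y d'. Introduce E': E → y d E'
  Add: E' → E y
  Add: E' → g d
  Add: E' → E g

Round 2: E' has alternatives sharing prefix 'E'. Introduce E'': E' → E E''
  Add: E'' → y
  Add: E'' → g

No remaining common prefixes — done.

Resulting grammar:
E → y d E'
E' → E E''
E'' → y
E'' → g
E' → g d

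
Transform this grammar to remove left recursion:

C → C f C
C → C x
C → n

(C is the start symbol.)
C → n C'
C' → f C C'
C' → x C'
C' → ε

C is directly left-recursive. The standard transformation for
  A → A α₁ | ... | A α_m | β₁ | ... | β_n
is
  A  → β₁ A' | ... | β_n A'
  A' → α₁ A' | ... | α_m A' | ε

C → n becomes C → n C'
C → C f C becomes C' → f C C'
C → C x becomes C' → x C'
Add C' → ε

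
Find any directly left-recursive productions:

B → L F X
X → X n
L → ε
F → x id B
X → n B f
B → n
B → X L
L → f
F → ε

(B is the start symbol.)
Yes, X is left-recursive

B → L F X: starts with L
X → X n: LEFT RECURSIVE (starts with X)
L → ε: starts with ε
F → x id B: starts with x
X → n B f: starts with n
B → n: starts with n
B → X L: starts with X
L → f: starts with f
F → ε: starts with ε

The grammar has direct left recursion on: X.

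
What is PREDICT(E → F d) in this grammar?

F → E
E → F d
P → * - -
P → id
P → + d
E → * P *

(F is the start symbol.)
PREDICT(E → F d) = (FIRST(RHS) \ {ε}) ∪ (FOLLOW(E) if ε ∈ FIRST(RHS), i.e. RHS ⇒* ε)
FIRST(F) = { '*' }
FIRST(F d) = { '*' }
ε ∉ FIRST(F d), so FOLLOW(E) is not added.
PREDICT(E → F d) = { '*' }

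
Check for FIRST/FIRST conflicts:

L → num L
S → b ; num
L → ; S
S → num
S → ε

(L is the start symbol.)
No FIRST/FIRST conflicts.

Productions for L:
  L → num L: FIRST = { 'num' }
  L → ; S: FIRST = { ';' }
Productions for S:
  S → b ; num: FIRST = { 'b' }
  S → num: FIRST = { 'num' }
  S → ε: FIRST = { ε }

All alternatives of each non-terminal have pairwise disjoint FIRST sets.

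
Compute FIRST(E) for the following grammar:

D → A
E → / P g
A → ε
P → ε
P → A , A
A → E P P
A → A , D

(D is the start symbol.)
{ '/' }

To compute FIRST(E), examine every production with E on the left-hand side, reading each right-hand side left to right until a non-nullable symbol is reached.

From E → / P g:
  - '/' is a terminal: add '/' and stop

Collecting: FIRST(E) = { '/' }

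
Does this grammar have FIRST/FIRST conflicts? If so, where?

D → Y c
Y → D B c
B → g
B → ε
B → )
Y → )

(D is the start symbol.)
Yes. Y → D B c / Y → ')' on { ')' }

A FIRST/FIRST conflict occurs when two productions N → α and N → β for the same non-terminal have FIRST(α) ∩ FIRST(β) ≠ ∅ (with ε ∈ FIRST of a nullable right-hand side, so two nullable alternatives also conflict).

FIRST sets of the non-terminals at (or reachable through a nullable prefix from) the front of some alternative:
  FIRST(D) = { ')' }

Productions for Y:
  Y → D B c: FIRST = { ')' }
  Y → ): FIRST = { ')' }
Productions for B:
  B → g: FIRST = { 'g' }
  B → ε: FIRST = { ε }
  B → ): FIRST = { ')' }
D has only one production, so no FIRST/FIRST conflict is possible there.

Conflict for Y: Y → D B c and Y → )
  Overlap: { ')' }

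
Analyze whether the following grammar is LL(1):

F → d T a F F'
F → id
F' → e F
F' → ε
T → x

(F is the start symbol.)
No. Predict set conflict for F': { 'e' }

Relevant sets:
  FOLLOW(F') = { $, 'e' }

For F:
  PREDICT(F → d T a F F') = { 'd' }
  PREDICT(F → id) = { 'id' }
For F':
  PREDICT(F' → e F) = { 'e' }
  PREDICT(F' → ε) = { $, 'e' }
T has a single production, so nothing to check there.

Conflict found: Predict set conflict for F': { 'e' }
The grammar is NOT LL(1).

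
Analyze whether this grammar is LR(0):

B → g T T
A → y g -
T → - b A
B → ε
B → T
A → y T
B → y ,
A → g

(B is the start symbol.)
No. Shift-reduce conflict between [B → .] and [B → . g T T]

A grammar is LR(0) if no state in the canonical LR(0) collection has:
  - both a shift item (dot before a terminal) and a complete item (shift-reduce conflict), or
  - two or more complete items (reduce-reduce conflict; the accept item [B' → B .] counts as a complete item here).

Augment with B' → B and build the canonical LR(0) collection (I0 = CLOSURE({[B' → . B]}), then GOTO on every symbol after a dot until no new states appear). It has 16 states:
  I0: { [B → . T], [B → . g T T], [B → . y ,], [B → .], [B' → . B], [T → . - b A] }  — shift, reduce
  I1: { [T → - . b A] }  — shift
  I2: { [B' → B .] }  — accept
  I3: { [B → T .] }  — reduce
  I4: { [B → g . T T], [T → . - b A] }  — shift
  I5: { [B → y . ,] }  — shift
  I6: { [B → y , .] }  — reduce
  I7: { [B → g T . T], [T → . - b A] }  — shift
  I8: { [B → g T T .] }  — reduce
  I9: { [A → . g], [A → . y T], [A → . y g -], [T → - b . A] }  — shift
  I10: { [T → - b A .] }  — reduce
  I11: { [A → g .] }  — reduce
  I12: { [A → y . T], [A → y . g -], [T → . - b A] }  — shift
  I13: { [A → y T .] }  — reduce
  I14: { [A → y g . -] }  — shift
  I15: { [A → y g - .] }  — reduce

Conflict in state I0:
  Shift-reduce conflict between [B → .] and [B → . g T T]
So the grammar is NOT LR(0).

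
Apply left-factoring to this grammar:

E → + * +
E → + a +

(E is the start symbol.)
E → + E'
E' → * +
E' → a +

Left-factoring transforms A → αβ₁ | αβ₂ into A → αA' and A' → β₁ | β₂
(α is the longest common prefix among the alternatives). Repeat until
no nonterminal has two alternatives with a common prefix.

Round 1: E has alternatives sharing prefix '+'. Introduce E': E → + E'
  Add: E' → * +
  Add: E' → a +

No remaining common prefixes — done.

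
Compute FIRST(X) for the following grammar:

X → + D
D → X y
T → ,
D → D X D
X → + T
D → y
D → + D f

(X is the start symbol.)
{ '+' }

To compute FIRST(X), examine every production with X on the left-hand side, reading each right-hand side left to right until a non-nullable symbol is reached.

From X → + D:
  - '+' is a terminal: add '+' and stop
From X → + T:
  - '+' is a terminal: add '+' and stop

Collecting: FIRST(X) = { '+' }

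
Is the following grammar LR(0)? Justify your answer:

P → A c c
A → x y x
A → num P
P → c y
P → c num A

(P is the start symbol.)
Yes, the grammar is LR(0)

A grammar is LR(0) if no state in the canonical LR(0) collection has:
  - both a shift item (dot before a terminal) and a complete item (shift-reduce conflict), or
  - two or more complete items (reduce-reduce conflict; the accept item [P' → P .] counts as a complete item here).

Augment with P' → P and build the canonical LR(0) collection (I0 = CLOSURE({[P' → . P]}), then GOTO on every symbol after a dot until no new states appear). It has 14 states:
  I0: { [A → . num P], [A → . x y x], [P → . A c c], [P → . c num A], [P → . c y], [P' → . P] }  — shift
  I1: { [P → A . c c] }  — shift
  I2: { [P' → P .] }  — accept
  I3: { [P → c . num A], [P → c . y] }  — shift
  I4: { [A → . num P], [A → . x y x], [A → num . P], [P → . A c c], [P → . c num A], [P → . c y] }  — shift
  I5: { [A → x . y x] }  — shift
  I6: { [A → x y . x] }  — shift
  I7: { [A → x y x .] }  — reduce
  I8: { [A → num P .] }  — reduce
  I9: { [A → . num P], [A → . x y x], [P → c num . A] }  — shift
  I10: { [P → c y .] }  — reduce
  I11: { [P → c num A .] }  — reduce
  I12: { [P → A c . c] }  — shift
  I13: { [P → A c c .] }  — reduce

Every state is either a pure shift/goto state or contains exactly one complete item and nothing to shift — no conflicts. The grammar is LR(0).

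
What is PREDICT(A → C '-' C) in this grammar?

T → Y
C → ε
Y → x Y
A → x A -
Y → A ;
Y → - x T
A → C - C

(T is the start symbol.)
PREDICT(A → C '-' C) = (FIRST(RHS) \ {ε}) ∪ (FOLLOW(A) if ε ∈ FIRST(RHS), i.e. RHS ⇒* ε)
FIRST(C) = { ε }
FIRST(C '-' C) = { '-' }
ε ∉ FIRST(C '-' C), so FOLLOW(A) is not added.
PREDICT(A → C '-' C) = { '-' }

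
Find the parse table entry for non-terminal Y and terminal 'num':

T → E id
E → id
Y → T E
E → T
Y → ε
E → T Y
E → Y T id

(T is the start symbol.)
To find M[Y, 'num'], we find productions for Y where 'num' is in the predict set (PREDICT(N → α) = (FIRST(α) \ {ε}) ∪ (FOLLOW(N) if α ⇒* ε)).

Relevant sets:
  FIRST(T) = { 'id' }
  FOLLOW(Y) = { 'id' }

Y → T E: PREDICT = { 'id' }
Y → ε: PREDICT = { 'id' }

M[Y, 'num'] is empty (no production applies)

Answer: Empty (error entry)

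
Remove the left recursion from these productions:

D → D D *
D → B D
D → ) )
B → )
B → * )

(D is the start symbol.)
D → B D D'
D → ) ) D'
D' → D * D'
D' → ε
B → )
B → * )

D is directly left-recursive. The standard transformation for
  A → A α₁ | ... | A α_m | β₁ | ... | β_n
is
  A  → β₁ A' | ... | β_n A'
  A' → α₁ A' | ... | α_m A' | ε

D → B D becomes D → B D D'
D → ) ) becomes D → ) ) D'
D → D D * becomes D' → D * D'
Add D' → ε

Productions for other non-terminals are unchanged:
  B → )
  B → * )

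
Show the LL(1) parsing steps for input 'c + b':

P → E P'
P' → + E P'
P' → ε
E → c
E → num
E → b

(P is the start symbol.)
LL(1) parsing maintains a stack (initially the start symbol over $) and the input. At each step: if the stack top is a terminal, match it against the current input token; if it is a non-terminal N, replace it with the RHS of M[N, lookahead] (the unique production whose predict set contains the lookahead).

Stack is shown with the top on the left.

Stack     Input    Action
-------------------------
P $       c + b $  output P → E P'
E P' $    c + b $  output E → c
c P' $    c + b $  match 'c'
P' $      + b $    output P' → + E P'
+ E P' $  + b $    match '+'
E P' $    b $      output E → b
b P' $    b $      match 'b'
P' $      $        output P' → ε
$         $        accept

The string is accepted.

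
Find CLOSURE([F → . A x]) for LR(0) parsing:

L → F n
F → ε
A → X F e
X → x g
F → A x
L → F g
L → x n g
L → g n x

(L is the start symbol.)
{ [A → . X F e], [F → . A x], [X → . x g] }

To compute CLOSURE, for each item [A → α.Bβ] where B is a non-terminal, add [B → .γ] for all productions B → γ; repeat for the newly added items until nothing changes.

Start with: [F → . A x]
  [F → . A x] has the dot before A: add [A → . X F e]
  [A → . X F e] has the dot before X: add [X → . x g]
No further items can be added.

CLOSURE = { [A → . X F e], [F → . A x], [X → . x g] }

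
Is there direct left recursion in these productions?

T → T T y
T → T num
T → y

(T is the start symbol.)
Direct left recursion occurs when N → N α for some non-terminal N (the right-hand side begins with the left-hand side itself).

T → T T y: LEFT RECURSIVE (starts with T)
T → T num: LEFT RECURSIVE (starts with T)
T → y: starts with y

The grammar has direct left recursion on: T.

Answer: Yes, T is left-recursive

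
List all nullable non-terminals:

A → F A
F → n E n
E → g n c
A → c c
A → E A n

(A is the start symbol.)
None

A non-terminal is nullable if it can derive ε (the empty string): either it has an ε-production, or it has a production whose right-hand side consists entirely of nullable non-terminals.

There are no ε-productions, so no non-terminal can derive ε.
No non-terminals are nullable.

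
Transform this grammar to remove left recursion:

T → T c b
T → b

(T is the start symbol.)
T → b T'
T' → c b T'
T' → ε

T is directly left-recursive. The standard transformation for
  A → A α₁ | ... | A α_m | β₁ | ... | β_n
is
  A  → β₁ A' | ... | β_n A'
  A' → α₁ A' | ... | α_m A' | ε

T → b becomes T → b T'
T → T c b becomes T' → c b T'
Add T' → ε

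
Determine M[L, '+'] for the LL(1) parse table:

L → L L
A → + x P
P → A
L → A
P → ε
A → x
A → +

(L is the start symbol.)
L → L L, L → A

To find M[L, '+'], we find productions for L where '+' is in the predict set (PREDICT(N → α) = (FIRST(α) \ {ε}) ∪ (FOLLOW(N) if α ⇒* ε)).

Relevant sets:
  FIRST(L) = { '+', 'x' }
  FIRST(A) = { '+', 'x' }

L → L L: PREDICT = { '+', 'x' }
  '+' is in predict set, so this production goes in M[L, '+']
L → A: PREDICT = { '+', 'x' }
  '+' is in predict set, so this production goes in M[L, '+']

M[L, '+'] = L → L L, L → A  (a multiply-defined cell — the grammar is not LL(1))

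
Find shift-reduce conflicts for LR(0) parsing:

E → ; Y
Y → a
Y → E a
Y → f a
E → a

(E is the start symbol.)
Augment with E' → E and build the canonical LR(0) collection (I0 = CLOSURE({[E' → . E]}), then GOTO on every symbol after a dot until no new states appear). It has 10 states:
  I0: { [E → . ; Y], [E → . a], [E' → . E] }  — shift
  I1: { [E → . ; Y], [E → . a], [E → ; . Y], [Y → . E a], [Y → . a], [Y → . f a] }  — shift
  I2: { [E' → E .] }  — accept
  I3: { [E → a .] }  — reduce
  I4: { [Y → E . a] }  — shift
  I5: { [E → ; Y .] }  — reduce
  I6: { [E → a .], [Y → a .] }  — 2 reduces
  I7: { [Y → f . a] }  — shift
  I8: { [Y → f a .] }  — reduce
  I9: { [Y → E a .] }  — reduce

No state contains both a complete item and a shift item.

Answer: No shift-reduce conflicts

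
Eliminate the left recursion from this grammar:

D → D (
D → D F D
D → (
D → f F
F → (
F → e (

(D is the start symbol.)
D → ( D'
D → f F D'
D' → ( D'
D' → F D D'
D' → ε
F → (
F → e (

D is directly left-recursive. The standard transformation for
  A → A α₁ | ... | A α_m | β₁ | ... | β_n
is
  A  → β₁ A' | ... | β_n A'
  A' → α₁ A' | ... | α_m A' | ε

D → ( becomes D → ( D'
D → f F becomes D → f F D'
D → D ( becomes D' → ( D'
D → D F D becomes D' → F D D'
Add D' → ε

Productions for other non-terminals are unchanged:
  F → (
  F → e (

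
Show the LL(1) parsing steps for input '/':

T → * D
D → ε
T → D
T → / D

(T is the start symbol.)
LL(1) parsing maintains a stack (initially the start symbol over $) and the input. At each step: if the stack top is a terminal, match it against the current input token; if it is a non-terminal N, replace it with the RHS of M[N, lookahead] (the unique production whose predict set contains the lookahead).

Stack is shown with the top on the left.

Stack  Input  Action
--------------------
T $    / $    output T → / D
/ D $  / $    match '/'
D $    $      output D → ε
$      $      accept

The string is accepted.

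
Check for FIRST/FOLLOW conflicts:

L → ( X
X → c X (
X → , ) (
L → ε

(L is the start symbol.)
No FIRST/FOLLOW conflicts.

A FIRST/FOLLOW conflict occurs when a non-terminal N has a nullable alternative N → β (β ⇒* ε) and another alternative N → α with FIRST(α) ∩ FOLLOW(N) ≠ ∅: on such a lookahead the parser cannot decide between expanding α and letting N vanish via β.

Nullable non-terminals: L.

L: nullable alternative(s) L → ε; FOLLOW(L) = { $ }
  L → ( X: FIRST \ {ε} = { '(' } — disjoint from FOLLOW(L)
  L → ε: FIRST \ {ε} = { } — this is the only nullable alternative, skip

X has no nullable alternative, so no FIRST/FOLLOW check is needed there.

No FIRST/FOLLOW conflicts found.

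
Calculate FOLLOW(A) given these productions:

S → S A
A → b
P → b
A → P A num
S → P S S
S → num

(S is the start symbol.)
In S → S A: A is at the end, add FOLLOW(S)
In A → P A num: A is followed by num, add FIRST(num) \ {ε} = { 'num' }

The FOLLOW sets referred to above (computed the same way, to a fixed point):
  FOLLOW(S) = { $, 'b', 'num' }

Taking the union: FOLLOW(A) = { $, 'b', 'num' }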